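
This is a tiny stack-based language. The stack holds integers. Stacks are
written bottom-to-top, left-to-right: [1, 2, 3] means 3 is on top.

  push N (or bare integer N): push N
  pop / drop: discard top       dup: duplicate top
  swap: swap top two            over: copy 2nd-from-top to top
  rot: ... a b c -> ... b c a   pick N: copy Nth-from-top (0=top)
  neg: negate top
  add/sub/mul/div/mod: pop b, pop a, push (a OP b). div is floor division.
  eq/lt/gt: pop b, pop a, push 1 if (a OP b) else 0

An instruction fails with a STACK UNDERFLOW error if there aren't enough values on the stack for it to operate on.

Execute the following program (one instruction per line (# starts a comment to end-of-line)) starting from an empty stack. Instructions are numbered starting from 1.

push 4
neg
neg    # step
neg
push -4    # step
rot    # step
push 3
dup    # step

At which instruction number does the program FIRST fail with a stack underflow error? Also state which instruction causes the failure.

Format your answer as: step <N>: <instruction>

Step 1 ('push 4'): stack = [4], depth = 1
Step 2 ('neg'): stack = [-4], depth = 1
Step 3 ('neg'): stack = [4], depth = 1
Step 4 ('neg'): stack = [-4], depth = 1
Step 5 ('push -4'): stack = [-4, -4], depth = 2
Step 6 ('rot'): needs 3 value(s) but depth is 2 — STACK UNDERFLOW

Answer: step 6: rot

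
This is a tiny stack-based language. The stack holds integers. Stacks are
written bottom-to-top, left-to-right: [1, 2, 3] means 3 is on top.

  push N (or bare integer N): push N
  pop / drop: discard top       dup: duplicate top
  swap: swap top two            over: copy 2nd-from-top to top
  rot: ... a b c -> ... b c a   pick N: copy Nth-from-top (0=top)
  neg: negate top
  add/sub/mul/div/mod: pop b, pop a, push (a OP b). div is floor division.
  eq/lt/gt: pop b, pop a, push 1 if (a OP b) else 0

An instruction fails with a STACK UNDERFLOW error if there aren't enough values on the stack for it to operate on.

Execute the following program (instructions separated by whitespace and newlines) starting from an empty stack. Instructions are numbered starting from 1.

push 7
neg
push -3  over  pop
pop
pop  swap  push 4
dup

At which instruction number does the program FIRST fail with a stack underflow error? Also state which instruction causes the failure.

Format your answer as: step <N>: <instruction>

Step 1 ('push 7'): stack = [7], depth = 1
Step 2 ('neg'): stack = [-7], depth = 1
Step 3 ('push -3'): stack = [-7, -3], depth = 2
Step 4 ('over'): stack = [-7, -3, -7], depth = 3
Step 5 ('pop'): stack = [-7, -3], depth = 2
Step 6 ('pop'): stack = [-7], depth = 1
Step 7 ('pop'): stack = [], depth = 0
Step 8 ('swap'): needs 2 value(s) but depth is 0 — STACK UNDERFLOW

Answer: step 8: swap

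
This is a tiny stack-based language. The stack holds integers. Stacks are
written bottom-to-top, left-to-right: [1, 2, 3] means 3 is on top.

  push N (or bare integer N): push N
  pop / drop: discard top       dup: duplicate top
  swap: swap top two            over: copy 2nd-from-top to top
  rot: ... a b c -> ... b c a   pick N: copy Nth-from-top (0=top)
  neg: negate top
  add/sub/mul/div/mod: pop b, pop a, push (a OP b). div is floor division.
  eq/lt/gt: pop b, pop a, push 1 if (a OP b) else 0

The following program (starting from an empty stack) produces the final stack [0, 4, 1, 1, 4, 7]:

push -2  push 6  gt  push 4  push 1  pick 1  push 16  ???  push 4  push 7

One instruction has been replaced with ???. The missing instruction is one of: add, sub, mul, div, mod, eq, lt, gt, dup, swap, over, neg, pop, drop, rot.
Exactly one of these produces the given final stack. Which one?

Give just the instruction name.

Answer: lt

Derivation:
Stack before ???: [0, 4, 1, 4, 16]
Stack after ???:  [0, 4, 1, 1]
The instruction that transforms [0, 4, 1, 4, 16] -> [0, 4, 1, 1] is: lt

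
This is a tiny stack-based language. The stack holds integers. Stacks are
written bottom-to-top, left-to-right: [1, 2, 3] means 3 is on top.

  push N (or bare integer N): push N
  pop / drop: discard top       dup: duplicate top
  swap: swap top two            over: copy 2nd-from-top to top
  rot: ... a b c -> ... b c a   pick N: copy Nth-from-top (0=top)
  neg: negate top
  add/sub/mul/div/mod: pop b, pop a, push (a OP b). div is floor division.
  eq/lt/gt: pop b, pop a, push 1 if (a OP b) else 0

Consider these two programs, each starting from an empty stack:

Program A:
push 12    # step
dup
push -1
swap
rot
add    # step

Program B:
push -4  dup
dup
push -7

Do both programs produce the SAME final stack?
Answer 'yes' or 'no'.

Answer: no

Derivation:
Program A trace:
  After 'push 12': [12]
  After 'dup': [12, 12]
  After 'push -1': [12, 12, -1]
  After 'swap': [12, -1, 12]
  After 'rot': [-1, 12, 12]
  After 'add': [-1, 24]
Program A final stack: [-1, 24]

Program B trace:
  After 'push -4': [-4]
  After 'dup': [-4, -4]
  After 'dup': [-4, -4, -4]
  After 'push -7': [-4, -4, -4, -7]
Program B final stack: [-4, -4, -4, -7]
Same: no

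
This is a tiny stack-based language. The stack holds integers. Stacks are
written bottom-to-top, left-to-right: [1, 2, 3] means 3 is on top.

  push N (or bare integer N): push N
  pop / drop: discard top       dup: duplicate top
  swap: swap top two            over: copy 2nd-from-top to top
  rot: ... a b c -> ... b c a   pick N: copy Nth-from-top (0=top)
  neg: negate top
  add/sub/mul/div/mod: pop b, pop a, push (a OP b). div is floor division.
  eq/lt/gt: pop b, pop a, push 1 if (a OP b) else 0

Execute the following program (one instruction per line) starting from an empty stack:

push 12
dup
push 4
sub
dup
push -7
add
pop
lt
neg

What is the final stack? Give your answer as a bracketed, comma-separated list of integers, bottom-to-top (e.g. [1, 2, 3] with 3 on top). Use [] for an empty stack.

After 'push 12': [12]
After 'dup': [12, 12]
After 'push 4': [12, 12, 4]
After 'sub': [12, 8]
After 'dup': [12, 8, 8]
After 'push -7': [12, 8, 8, -7]
After 'add': [12, 8, 1]
After 'pop': [12, 8]
After 'lt': [0]
After 'neg': [0]

Answer: [0]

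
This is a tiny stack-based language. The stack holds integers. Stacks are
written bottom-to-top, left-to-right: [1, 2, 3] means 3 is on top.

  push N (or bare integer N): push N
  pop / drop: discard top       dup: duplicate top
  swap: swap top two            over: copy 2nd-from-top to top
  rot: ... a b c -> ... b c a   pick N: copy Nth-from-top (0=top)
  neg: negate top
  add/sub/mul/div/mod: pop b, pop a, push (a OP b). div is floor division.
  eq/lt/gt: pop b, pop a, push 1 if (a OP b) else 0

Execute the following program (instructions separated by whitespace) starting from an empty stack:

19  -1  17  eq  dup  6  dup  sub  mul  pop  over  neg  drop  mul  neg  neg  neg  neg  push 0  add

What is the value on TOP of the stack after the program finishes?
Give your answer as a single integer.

After 'push 19': [19]
After 'push -1': [19, -1]
After 'push 17': [19, -1, 17]
After 'eq': [19, 0]
After 'dup': [19, 0, 0]
After 'push 6': [19, 0, 0, 6]
After 'dup': [19, 0, 0, 6, 6]
After 'sub': [19, 0, 0, 0]
After 'mul': [19, 0, 0]
After 'pop': [19, 0]
After 'over': [19, 0, 19]
After 'neg': [19, 0, -19]
After 'drop': [19, 0]
After 'mul': [0]
After 'neg': [0]
After 'neg': [0]
After 'neg': [0]
After 'neg': [0]
After 'push 0': [0, 0]
After 'add': [0]

Answer: 0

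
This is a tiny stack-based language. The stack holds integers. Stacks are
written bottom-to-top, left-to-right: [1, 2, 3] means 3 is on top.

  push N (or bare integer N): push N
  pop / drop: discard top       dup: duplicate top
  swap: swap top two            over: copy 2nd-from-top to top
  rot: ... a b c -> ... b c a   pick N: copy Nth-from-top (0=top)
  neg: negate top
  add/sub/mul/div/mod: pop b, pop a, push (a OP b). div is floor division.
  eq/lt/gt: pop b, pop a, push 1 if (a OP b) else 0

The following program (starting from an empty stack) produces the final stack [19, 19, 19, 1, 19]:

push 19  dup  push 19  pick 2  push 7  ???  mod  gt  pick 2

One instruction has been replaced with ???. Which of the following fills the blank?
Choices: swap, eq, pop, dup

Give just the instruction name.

Answer: dup

Derivation:
Stack before ???: [19, 19, 19, 19, 7]
Stack after ???:  [19, 19, 19, 19, 7, 7]
Checking each choice:
  swap: produces [19, 19, 1, 19]
  eq: modulo by zero
  pop: stack underflow (need 3, have 2)
  dup: MATCH


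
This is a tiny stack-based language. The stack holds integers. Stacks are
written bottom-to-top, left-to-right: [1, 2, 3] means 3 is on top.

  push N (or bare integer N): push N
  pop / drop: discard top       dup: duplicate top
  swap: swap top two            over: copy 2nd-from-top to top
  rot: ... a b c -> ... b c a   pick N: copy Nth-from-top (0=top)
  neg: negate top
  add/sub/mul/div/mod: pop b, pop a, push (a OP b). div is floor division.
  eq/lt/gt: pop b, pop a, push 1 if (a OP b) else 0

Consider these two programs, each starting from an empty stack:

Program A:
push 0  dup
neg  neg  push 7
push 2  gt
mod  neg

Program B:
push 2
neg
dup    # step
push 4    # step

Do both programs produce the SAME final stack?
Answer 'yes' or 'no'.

Program A trace:
  After 'push 0': [0]
  After 'dup': [0, 0]
  After 'neg': [0, 0]
  After 'neg': [0, 0]
  After 'push 7': [0, 0, 7]
  After 'push 2': [0, 0, 7, 2]
  After 'gt': [0, 0, 1]
  After 'mod': [0, 0]
  After 'neg': [0, 0]
Program A final stack: [0, 0]

Program B trace:
  After 'push 2': [2]
  After 'neg': [-2]
  After 'dup': [-2, -2]
  After 'push 4': [-2, -2, 4]
Program B final stack: [-2, -2, 4]
Same: no

Answer: no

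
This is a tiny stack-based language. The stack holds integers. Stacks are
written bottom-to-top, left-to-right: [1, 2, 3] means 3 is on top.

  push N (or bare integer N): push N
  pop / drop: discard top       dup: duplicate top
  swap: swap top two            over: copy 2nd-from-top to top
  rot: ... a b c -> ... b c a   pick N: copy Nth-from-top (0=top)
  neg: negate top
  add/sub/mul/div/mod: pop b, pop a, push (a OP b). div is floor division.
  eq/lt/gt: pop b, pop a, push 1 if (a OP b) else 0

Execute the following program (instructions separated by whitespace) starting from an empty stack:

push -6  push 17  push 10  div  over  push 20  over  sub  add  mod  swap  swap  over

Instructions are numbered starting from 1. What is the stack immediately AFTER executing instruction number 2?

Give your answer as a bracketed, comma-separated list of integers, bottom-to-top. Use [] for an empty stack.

Step 1 ('push -6'): [-6]
Step 2 ('push 17'): [-6, 17]

Answer: [-6, 17]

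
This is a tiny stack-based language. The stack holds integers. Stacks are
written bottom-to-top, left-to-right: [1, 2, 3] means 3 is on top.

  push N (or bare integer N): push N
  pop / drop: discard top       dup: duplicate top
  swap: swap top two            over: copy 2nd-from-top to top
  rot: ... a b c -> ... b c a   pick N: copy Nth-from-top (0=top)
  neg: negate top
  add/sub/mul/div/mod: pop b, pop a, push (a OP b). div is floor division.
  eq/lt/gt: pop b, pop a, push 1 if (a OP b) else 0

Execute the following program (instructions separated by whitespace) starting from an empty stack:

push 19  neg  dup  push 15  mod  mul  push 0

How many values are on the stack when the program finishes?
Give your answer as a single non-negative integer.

After 'push 19': stack = [19] (depth 1)
After 'neg': stack = [-19] (depth 1)
After 'dup': stack = [-19, -19] (depth 2)
After 'push 15': stack = [-19, -19, 15] (depth 3)
After 'mod': stack = [-19, 11] (depth 2)
After 'mul': stack = [-209] (depth 1)
After 'push 0': stack = [-209, 0] (depth 2)

Answer: 2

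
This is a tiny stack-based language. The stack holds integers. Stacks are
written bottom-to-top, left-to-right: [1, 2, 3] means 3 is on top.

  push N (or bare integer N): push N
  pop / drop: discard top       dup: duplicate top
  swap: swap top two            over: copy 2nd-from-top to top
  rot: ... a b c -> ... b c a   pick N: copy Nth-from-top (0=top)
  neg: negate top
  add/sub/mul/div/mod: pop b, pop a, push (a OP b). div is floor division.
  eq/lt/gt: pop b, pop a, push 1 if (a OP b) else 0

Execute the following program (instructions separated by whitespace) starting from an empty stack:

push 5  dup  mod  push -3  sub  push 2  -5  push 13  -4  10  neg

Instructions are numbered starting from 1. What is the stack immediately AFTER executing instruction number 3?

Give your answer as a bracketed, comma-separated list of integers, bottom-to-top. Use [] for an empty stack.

Answer: [0]

Derivation:
Step 1 ('push 5'): [5]
Step 2 ('dup'): [5, 5]
Step 3 ('mod'): [0]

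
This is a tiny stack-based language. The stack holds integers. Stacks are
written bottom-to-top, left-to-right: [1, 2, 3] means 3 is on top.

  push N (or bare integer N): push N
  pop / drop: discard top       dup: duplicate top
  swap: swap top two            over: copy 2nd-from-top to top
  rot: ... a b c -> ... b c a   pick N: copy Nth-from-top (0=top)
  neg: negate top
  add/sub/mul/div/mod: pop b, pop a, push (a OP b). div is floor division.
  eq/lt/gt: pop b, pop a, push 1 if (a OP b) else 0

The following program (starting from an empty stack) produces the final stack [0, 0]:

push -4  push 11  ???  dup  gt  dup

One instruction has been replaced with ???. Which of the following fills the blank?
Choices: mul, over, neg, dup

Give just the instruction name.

Stack before ???: [-4, 11]
Stack after ???:  [-44]
Checking each choice:
  mul: MATCH
  over: produces [-4, 11, 0, 0]
  neg: produces [-4, 0, 0]
  dup: produces [-4, 11, 0, 0]


Answer: mul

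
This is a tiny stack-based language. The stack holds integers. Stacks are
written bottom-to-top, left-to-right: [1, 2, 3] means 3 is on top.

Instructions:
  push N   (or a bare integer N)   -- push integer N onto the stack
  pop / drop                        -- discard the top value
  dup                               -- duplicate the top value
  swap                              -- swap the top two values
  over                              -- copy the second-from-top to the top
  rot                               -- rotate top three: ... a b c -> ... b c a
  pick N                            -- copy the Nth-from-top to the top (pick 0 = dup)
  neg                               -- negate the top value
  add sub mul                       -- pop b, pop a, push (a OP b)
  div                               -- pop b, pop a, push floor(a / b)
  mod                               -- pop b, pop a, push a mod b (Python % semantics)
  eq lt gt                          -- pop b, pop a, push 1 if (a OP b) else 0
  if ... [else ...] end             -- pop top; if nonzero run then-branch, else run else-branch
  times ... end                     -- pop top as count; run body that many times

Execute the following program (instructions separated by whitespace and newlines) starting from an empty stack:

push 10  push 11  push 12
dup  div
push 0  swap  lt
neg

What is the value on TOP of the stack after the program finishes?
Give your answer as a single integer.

Answer: -1

Derivation:
After 'push 10': [10]
After 'push 11': [10, 11]
After 'push 12': [10, 11, 12]
After 'dup': [10, 11, 12, 12]
After 'div': [10, 11, 1]
After 'push 0': [10, 11, 1, 0]
After 'swap': [10, 11, 0, 1]
After 'lt': [10, 11, 1]
After 'neg': [10, 11, -1]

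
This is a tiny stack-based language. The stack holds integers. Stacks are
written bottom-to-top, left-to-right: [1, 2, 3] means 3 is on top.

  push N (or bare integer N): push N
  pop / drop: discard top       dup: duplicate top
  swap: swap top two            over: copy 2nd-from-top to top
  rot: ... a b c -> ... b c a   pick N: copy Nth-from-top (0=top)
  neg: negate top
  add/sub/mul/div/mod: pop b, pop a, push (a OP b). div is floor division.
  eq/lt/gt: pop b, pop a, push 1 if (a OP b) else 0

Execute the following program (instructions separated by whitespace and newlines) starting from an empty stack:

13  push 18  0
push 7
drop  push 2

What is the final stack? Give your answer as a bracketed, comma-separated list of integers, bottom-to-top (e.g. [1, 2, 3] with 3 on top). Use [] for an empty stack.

Answer: [13, 18, 0, 2]

Derivation:
After 'push 13': [13]
After 'push 18': [13, 18]
After 'push 0': [13, 18, 0]
After 'push 7': [13, 18, 0, 7]
After 'drop': [13, 18, 0]
After 'push 2': [13, 18, 0, 2]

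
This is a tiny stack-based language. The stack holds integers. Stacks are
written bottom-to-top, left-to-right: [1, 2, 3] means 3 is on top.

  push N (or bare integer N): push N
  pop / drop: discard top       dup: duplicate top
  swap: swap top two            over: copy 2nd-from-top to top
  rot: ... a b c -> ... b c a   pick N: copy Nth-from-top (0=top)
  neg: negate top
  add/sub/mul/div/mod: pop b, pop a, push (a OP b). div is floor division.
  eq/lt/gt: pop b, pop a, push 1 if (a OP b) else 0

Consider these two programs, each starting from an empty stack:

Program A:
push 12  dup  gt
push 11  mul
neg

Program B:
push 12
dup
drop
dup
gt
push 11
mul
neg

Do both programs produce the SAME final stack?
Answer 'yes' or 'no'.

Answer: yes

Derivation:
Program A trace:
  After 'push 12': [12]
  After 'dup': [12, 12]
  After 'gt': [0]
  After 'push 11': [0, 11]
  After 'mul': [0]
  After 'neg': [0]
Program A final stack: [0]

Program B trace:
  After 'push 12': [12]
  After 'dup': [12, 12]
  After 'drop': [12]
  After 'dup': [12, 12]
  After 'gt': [0]
  After 'push 11': [0, 11]
  After 'mul': [0]
  After 'neg': [0]
Program B final stack: [0]
Same: yes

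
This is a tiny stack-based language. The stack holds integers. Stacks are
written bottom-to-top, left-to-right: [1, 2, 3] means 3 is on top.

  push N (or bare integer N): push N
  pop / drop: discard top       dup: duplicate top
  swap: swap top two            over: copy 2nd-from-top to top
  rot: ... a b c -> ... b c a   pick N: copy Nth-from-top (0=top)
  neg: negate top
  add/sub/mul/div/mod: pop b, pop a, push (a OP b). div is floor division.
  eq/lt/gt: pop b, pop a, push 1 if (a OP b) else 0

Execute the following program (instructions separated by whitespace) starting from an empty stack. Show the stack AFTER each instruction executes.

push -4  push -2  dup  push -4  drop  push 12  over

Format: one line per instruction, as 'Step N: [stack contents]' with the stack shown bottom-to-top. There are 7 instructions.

Step 1: [-4]
Step 2: [-4, -2]
Step 3: [-4, -2, -2]
Step 4: [-4, -2, -2, -4]
Step 5: [-4, -2, -2]
Step 6: [-4, -2, -2, 12]
Step 7: [-4, -2, -2, 12, -2]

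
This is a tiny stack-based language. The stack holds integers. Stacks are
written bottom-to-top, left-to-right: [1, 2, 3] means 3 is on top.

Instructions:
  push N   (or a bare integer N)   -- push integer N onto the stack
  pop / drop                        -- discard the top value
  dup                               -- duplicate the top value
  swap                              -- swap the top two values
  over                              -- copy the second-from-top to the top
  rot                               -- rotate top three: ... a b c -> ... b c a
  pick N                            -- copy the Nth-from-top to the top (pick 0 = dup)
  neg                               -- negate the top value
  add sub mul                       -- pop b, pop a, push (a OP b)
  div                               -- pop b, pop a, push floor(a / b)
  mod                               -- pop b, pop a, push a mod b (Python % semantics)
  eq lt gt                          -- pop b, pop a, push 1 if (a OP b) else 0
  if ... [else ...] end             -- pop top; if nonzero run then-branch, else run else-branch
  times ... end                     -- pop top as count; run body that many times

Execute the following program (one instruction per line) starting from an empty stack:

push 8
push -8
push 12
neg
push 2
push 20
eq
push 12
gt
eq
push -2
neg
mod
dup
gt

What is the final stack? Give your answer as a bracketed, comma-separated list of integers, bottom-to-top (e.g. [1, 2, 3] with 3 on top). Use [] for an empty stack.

After 'push 8': [8]
After 'push -8': [8, -8]
After 'push 12': [8, -8, 12]
After 'neg': [8, -8, -12]
After 'push 2': [8, -8, -12, 2]
After 'push 20': [8, -8, -12, 2, 20]
After 'eq': [8, -8, -12, 0]
After 'push 12': [8, -8, -12, 0, 12]
After 'gt': [8, -8, -12, 0]
After 'eq': [8, -8, 0]
After 'push -2': [8, -8, 0, -2]
After 'neg': [8, -8, 0, 2]
After 'mod': [8, -8, 0]
After 'dup': [8, -8, 0, 0]
After 'gt': [8, -8, 0]

Answer: [8, -8, 0]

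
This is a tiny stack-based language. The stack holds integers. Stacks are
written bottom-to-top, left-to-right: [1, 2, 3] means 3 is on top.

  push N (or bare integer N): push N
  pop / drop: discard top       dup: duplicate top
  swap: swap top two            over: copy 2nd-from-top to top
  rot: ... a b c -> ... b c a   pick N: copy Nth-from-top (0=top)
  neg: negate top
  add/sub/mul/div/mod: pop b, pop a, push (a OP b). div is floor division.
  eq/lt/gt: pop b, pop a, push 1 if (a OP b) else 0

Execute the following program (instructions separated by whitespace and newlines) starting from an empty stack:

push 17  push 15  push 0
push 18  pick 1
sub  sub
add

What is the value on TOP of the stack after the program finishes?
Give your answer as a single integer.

Answer: -3

Derivation:
After 'push 17': [17]
After 'push 15': [17, 15]
After 'push 0': [17, 15, 0]
After 'push 18': [17, 15, 0, 18]
After 'pick 1': [17, 15, 0, 18, 0]
After 'sub': [17, 15, 0, 18]
After 'sub': [17, 15, -18]
After 'add': [17, -3]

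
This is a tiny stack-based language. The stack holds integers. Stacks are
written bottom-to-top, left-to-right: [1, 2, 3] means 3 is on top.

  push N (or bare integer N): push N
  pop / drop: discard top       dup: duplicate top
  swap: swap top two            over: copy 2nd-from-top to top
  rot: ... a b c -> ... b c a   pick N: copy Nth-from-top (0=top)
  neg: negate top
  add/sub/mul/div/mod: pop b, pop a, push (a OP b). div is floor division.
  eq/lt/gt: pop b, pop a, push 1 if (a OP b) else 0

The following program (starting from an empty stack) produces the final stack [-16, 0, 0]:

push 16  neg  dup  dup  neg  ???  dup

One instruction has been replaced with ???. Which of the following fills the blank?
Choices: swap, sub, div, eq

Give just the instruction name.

Stack before ???: [-16, -16, 16]
Stack after ???:  [-16, 0]
Checking each choice:
  swap: produces [-16, 16, -16, -16]
  sub: produces [-16, -32, -32]
  div: produces [-16, -1, -1]
  eq: MATCH


Answer: eq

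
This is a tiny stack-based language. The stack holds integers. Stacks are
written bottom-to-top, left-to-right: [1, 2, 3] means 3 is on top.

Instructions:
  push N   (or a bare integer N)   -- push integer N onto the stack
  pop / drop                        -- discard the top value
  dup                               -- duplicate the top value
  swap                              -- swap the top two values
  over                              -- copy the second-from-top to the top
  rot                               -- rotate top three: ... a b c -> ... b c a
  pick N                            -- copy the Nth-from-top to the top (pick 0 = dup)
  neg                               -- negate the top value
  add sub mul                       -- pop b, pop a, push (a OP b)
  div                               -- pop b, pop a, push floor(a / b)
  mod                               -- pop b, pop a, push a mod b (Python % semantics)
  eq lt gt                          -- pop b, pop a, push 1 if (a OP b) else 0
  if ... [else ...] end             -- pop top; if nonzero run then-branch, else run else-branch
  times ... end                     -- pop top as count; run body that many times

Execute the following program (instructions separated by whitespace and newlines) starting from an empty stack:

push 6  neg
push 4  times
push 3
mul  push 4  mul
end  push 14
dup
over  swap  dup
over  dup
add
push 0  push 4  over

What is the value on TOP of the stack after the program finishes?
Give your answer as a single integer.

After 'push 6': [6]
After 'neg': [-6]
After 'push 4': [-6, 4]
After 'times': [-6]
After 'push 3': [-6, 3]
After 'mul': [-18]
After 'push 4': [-18, 4]
After 'mul': [-72]
After 'push 3': [-72, 3]
After 'mul': [-216]
  ...
After 'dup': [-124416, 14, 14]
After 'over': [-124416, 14, 14, 14]
After 'swap': [-124416, 14, 14, 14]
After 'dup': [-124416, 14, 14, 14, 14]
After 'over': [-124416, 14, 14, 14, 14, 14]
After 'dup': [-124416, 14, 14, 14, 14, 14, 14]
After 'add': [-124416, 14, 14, 14, 14, 28]
After 'push 0': [-124416, 14, 14, 14, 14, 28, 0]
After 'push 4': [-124416, 14, 14, 14, 14, 28, 0, 4]
After 'over': [-124416, 14, 14, 14, 14, 28, 0, 4, 0]

Answer: 0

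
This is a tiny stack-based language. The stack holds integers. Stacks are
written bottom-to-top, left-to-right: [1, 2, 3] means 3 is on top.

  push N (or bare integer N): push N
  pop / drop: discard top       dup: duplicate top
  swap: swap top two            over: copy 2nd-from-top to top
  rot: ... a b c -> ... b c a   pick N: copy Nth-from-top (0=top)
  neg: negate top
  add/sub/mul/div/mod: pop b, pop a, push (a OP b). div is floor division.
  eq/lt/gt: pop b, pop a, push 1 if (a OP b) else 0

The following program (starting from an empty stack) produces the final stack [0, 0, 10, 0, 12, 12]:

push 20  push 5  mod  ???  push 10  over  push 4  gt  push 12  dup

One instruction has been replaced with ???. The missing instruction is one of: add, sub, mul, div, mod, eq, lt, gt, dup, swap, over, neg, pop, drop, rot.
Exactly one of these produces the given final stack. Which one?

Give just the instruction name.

Stack before ???: [0]
Stack after ???:  [0, 0]
The instruction that transforms [0] -> [0, 0] is: dup

Answer: dup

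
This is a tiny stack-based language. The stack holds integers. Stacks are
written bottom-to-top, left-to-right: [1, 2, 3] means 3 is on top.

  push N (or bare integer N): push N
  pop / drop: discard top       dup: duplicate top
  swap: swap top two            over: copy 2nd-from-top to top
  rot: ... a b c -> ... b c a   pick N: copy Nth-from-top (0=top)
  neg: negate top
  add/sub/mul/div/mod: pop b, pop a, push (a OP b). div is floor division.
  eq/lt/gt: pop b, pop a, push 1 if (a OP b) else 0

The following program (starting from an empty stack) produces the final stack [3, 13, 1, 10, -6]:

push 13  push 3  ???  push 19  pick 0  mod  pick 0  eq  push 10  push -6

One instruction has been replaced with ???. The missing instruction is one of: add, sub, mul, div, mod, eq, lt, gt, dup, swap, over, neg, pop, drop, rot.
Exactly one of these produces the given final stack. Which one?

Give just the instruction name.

Answer: swap

Derivation:
Stack before ???: [13, 3]
Stack after ???:  [3, 13]
The instruction that transforms [13, 3] -> [3, 13] is: swap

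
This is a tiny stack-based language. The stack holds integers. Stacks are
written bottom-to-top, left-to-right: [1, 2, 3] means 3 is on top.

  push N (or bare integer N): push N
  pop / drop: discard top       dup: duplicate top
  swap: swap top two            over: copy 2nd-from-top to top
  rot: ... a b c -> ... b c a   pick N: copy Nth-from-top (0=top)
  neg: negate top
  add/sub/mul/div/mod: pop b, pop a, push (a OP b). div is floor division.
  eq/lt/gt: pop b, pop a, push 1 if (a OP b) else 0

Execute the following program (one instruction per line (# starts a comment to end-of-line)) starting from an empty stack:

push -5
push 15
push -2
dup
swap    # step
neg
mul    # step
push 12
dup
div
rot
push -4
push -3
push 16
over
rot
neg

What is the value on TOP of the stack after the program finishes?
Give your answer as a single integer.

After 'push -5': [-5]
After 'push 15': [-5, 15]
After 'push -2': [-5, 15, -2]
After 'dup': [-5, 15, -2, -2]
After 'swap': [-5, 15, -2, -2]
After 'neg': [-5, 15, -2, 2]
After 'mul': [-5, 15, -4]
After 'push 12': [-5, 15, -4, 12]
After 'dup': [-5, 15, -4, 12, 12]
After 'div': [-5, 15, -4, 1]
After 'rot': [-5, -4, 1, 15]
After 'push -4': [-5, -4, 1, 15, -4]
After 'push -3': [-5, -4, 1, 15, -4, -3]
After 'push 16': [-5, -4, 1, 15, -4, -3, 16]
After 'over': [-5, -4, 1, 15, -4, -3, 16, -3]
After 'rot': [-5, -4, 1, 15, -4, 16, -3, -3]
After 'neg': [-5, -4, 1, 15, -4, 16, -3, 3]

Answer: 3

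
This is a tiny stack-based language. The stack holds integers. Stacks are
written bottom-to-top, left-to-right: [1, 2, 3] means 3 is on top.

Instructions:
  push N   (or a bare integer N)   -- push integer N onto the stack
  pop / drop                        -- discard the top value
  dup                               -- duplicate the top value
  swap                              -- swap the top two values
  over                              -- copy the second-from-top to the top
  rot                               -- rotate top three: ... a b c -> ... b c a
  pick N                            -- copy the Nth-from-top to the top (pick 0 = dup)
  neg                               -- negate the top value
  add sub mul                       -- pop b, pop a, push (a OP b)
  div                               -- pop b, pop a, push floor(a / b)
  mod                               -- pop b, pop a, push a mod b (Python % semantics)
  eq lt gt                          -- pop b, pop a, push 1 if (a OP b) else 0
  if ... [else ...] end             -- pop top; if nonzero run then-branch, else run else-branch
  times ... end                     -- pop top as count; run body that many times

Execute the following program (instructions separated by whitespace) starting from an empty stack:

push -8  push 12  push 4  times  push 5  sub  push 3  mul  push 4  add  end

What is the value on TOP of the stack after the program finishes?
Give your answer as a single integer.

After 'push -8': [-8]
After 'push 12': [-8, 12]
After 'push 4': [-8, 12, 4]
After 'times': [-8, 12]
After 'push 5': [-8, 12, 5]
After 'sub': [-8, 7]
After 'push 3': [-8, 7, 3]
After 'mul': [-8, 21]
After 'push 4': [-8, 21, 4]
After 'add': [-8, 25]
  ...
After 'push 3': [-8, 59, 3]
After 'mul': [-8, 177]
After 'push 4': [-8, 177, 4]
After 'add': [-8, 181]
After 'push 5': [-8, 181, 5]
After 'sub': [-8, 176]
After 'push 3': [-8, 176, 3]
After 'mul': [-8, 528]
After 'push 4': [-8, 528, 4]
After 'add': [-8, 532]

Answer: 532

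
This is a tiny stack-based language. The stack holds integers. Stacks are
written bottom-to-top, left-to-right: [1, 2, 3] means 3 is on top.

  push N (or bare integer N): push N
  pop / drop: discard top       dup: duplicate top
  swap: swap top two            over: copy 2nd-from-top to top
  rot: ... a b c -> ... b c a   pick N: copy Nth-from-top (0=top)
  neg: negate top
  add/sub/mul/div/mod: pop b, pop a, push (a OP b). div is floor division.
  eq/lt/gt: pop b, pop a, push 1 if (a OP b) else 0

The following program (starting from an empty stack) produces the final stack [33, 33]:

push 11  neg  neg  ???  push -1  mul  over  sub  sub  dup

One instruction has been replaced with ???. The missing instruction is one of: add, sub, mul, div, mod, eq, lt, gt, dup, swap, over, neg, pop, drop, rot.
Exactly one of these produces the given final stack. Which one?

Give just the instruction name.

Stack before ???: [11]
Stack after ???:  [11, 11]
The instruction that transforms [11] -> [11, 11] is: dup

Answer: dup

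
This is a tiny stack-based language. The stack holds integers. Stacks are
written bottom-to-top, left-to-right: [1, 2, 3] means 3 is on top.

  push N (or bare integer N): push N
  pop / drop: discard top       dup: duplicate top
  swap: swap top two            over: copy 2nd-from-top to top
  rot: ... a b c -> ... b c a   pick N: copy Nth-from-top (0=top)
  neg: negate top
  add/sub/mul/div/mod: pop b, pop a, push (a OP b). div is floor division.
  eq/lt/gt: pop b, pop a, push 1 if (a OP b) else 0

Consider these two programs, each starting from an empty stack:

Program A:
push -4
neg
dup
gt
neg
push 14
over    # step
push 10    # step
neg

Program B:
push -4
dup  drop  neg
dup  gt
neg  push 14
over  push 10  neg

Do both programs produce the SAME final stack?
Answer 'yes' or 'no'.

Answer: yes

Derivation:
Program A trace:
  After 'push -4': [-4]
  After 'neg': [4]
  After 'dup': [4, 4]
  After 'gt': [0]
  After 'neg': [0]
  After 'push 14': [0, 14]
  After 'over': [0, 14, 0]
  After 'push 10': [0, 14, 0, 10]
  After 'neg': [0, 14, 0, -10]
Program A final stack: [0, 14, 0, -10]

Program B trace:
  After 'push -4': [-4]
  After 'dup': [-4, -4]
  After 'drop': [-4]
  After 'neg': [4]
  After 'dup': [4, 4]
  After 'gt': [0]
  After 'neg': [0]
  After 'push 14': [0, 14]
  After 'over': [0, 14, 0]
  After 'push 10': [0, 14, 0, 10]
  After 'neg': [0, 14, 0, -10]
Program B final stack: [0, 14, 0, -10]
Same: yes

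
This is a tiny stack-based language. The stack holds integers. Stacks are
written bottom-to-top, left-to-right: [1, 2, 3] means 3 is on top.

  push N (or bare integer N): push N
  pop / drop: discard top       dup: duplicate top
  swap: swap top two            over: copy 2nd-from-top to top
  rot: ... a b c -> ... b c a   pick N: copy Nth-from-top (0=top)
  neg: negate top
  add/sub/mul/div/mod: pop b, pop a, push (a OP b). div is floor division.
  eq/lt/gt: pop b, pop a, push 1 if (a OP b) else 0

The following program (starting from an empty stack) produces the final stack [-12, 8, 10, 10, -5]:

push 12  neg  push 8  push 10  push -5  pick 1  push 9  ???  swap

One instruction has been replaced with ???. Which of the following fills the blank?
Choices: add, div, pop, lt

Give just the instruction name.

Stack before ???: [-12, 8, 10, -5, 10, 9]
Stack after ???:  [-12, 8, 10, -5, 10]
Checking each choice:
  add: produces [-12, 8, 10, 19, -5]
  div: produces [-12, 8, 10, 1, -5]
  pop: MATCH
  lt: produces [-12, 8, 10, 0, -5]


Answer: pop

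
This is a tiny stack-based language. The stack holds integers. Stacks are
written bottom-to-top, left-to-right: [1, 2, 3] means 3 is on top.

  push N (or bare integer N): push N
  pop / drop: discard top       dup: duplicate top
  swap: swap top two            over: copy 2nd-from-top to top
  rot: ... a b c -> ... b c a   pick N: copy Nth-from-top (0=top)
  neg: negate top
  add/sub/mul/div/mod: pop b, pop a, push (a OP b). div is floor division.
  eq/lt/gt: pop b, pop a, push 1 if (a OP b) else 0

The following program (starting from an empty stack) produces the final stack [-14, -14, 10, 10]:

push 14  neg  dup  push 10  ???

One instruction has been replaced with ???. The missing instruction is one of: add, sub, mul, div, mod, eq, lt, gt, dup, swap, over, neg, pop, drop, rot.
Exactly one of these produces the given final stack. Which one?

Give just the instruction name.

Answer: dup

Derivation:
Stack before ???: [-14, -14, 10]
Stack after ???:  [-14, -14, 10, 10]
The instruction that transforms [-14, -14, 10] -> [-14, -14, 10, 10] is: dup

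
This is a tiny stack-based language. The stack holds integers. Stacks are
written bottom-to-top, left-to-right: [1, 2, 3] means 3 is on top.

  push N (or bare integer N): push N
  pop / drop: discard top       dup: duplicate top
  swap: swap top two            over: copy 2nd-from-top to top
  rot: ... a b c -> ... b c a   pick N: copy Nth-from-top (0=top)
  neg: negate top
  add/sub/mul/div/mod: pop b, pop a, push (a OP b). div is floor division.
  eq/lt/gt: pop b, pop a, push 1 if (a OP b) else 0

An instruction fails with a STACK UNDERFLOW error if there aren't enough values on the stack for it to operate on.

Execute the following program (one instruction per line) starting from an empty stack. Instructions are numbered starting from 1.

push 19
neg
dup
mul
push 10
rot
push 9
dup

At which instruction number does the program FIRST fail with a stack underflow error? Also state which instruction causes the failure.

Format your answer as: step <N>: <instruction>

Answer: step 6: rot

Derivation:
Step 1 ('push 19'): stack = [19], depth = 1
Step 2 ('neg'): stack = [-19], depth = 1
Step 3 ('dup'): stack = [-19, -19], depth = 2
Step 4 ('mul'): stack = [361], depth = 1
Step 5 ('push 10'): stack = [361, 10], depth = 2
Step 6 ('rot'): needs 3 value(s) but depth is 2 — STACK UNDERFLOW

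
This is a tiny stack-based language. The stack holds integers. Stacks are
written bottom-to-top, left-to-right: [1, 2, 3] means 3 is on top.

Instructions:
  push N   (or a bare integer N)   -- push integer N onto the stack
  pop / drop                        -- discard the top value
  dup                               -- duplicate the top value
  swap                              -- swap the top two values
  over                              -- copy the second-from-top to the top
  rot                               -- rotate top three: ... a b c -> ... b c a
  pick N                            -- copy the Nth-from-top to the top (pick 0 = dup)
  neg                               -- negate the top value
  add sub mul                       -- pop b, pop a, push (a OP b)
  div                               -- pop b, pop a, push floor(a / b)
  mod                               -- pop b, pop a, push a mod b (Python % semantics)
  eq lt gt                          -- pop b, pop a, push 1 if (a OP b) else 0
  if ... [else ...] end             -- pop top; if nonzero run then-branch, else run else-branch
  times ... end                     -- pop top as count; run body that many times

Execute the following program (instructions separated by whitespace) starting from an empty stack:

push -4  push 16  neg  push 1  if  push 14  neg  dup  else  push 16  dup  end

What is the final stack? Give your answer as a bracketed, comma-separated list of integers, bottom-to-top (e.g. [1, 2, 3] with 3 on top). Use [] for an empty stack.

After 'push -4': [-4]
After 'push 16': [-4, 16]
After 'neg': [-4, -16]
After 'push 1': [-4, -16, 1]
After 'if': [-4, -16]
After 'push 14': [-4, -16, 14]
After 'neg': [-4, -16, -14]
After 'dup': [-4, -16, -14, -14]

Answer: [-4, -16, -14, -14]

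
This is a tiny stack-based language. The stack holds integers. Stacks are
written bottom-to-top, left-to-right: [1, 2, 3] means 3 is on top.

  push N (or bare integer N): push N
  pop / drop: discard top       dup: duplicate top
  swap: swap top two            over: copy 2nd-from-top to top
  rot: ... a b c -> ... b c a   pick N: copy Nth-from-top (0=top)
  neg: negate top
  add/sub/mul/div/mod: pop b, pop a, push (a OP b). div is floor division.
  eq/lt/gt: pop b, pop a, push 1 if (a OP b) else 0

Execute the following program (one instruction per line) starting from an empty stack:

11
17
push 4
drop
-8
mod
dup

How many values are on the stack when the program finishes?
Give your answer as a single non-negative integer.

After 'push 11': stack = [11] (depth 1)
After 'push 17': stack = [11, 17] (depth 2)
After 'push 4': stack = [11, 17, 4] (depth 3)
After 'drop': stack = [11, 17] (depth 2)
After 'push -8': stack = [11, 17, -8] (depth 3)
After 'mod': stack = [11, -7] (depth 2)
After 'dup': stack = [11, -7, -7] (depth 3)

Answer: 3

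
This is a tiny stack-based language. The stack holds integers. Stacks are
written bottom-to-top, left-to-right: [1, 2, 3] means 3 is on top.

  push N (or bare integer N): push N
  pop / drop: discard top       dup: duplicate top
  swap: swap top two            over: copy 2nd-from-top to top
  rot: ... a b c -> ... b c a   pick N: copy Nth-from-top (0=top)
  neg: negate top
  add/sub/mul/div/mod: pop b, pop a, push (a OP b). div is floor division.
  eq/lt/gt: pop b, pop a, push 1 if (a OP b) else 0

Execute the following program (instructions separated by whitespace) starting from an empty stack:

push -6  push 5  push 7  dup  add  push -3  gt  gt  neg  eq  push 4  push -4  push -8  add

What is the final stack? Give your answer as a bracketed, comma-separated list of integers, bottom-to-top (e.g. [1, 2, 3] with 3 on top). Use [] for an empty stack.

After 'push -6': [-6]
After 'push 5': [-6, 5]
After 'push 7': [-6, 5, 7]
After 'dup': [-6, 5, 7, 7]
After 'add': [-6, 5, 14]
After 'push -3': [-6, 5, 14, -3]
After 'gt': [-6, 5, 1]
After 'gt': [-6, 1]
After 'neg': [-6, -1]
After 'eq': [0]
After 'push 4': [0, 4]
After 'push -4': [0, 4, -4]
After 'push -8': [0, 4, -4, -8]
After 'add': [0, 4, -12]

Answer: [0, 4, -12]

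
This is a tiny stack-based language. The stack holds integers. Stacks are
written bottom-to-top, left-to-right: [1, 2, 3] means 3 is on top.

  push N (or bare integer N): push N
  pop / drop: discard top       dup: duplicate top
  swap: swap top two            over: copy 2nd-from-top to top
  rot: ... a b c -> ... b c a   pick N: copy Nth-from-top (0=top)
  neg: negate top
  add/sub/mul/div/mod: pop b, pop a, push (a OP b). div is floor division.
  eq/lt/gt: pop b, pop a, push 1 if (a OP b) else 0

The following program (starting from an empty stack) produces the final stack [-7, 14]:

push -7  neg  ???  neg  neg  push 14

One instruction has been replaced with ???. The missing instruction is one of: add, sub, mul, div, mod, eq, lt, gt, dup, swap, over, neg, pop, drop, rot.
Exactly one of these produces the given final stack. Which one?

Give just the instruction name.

Answer: neg

Derivation:
Stack before ???: [7]
Stack after ???:  [-7]
The instruction that transforms [7] -> [-7] is: neg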